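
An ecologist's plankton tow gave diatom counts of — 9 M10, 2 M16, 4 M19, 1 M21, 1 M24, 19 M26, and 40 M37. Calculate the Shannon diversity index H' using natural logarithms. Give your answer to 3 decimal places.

1.302

Total N = 9+2+4+1+1+19+40 = 76, so the proportions are 0.11842, 0.02632, 0.05263, 0.01316, 0.01316, 0.25, 0.52632 (working shown to 5 dp, full precision carried).
Each pᵢ ln pᵢ term: 0.11842×(-2.13351)=-0.25265, 0.02632×(-3.63759)=-0.09573, 0.05263×(-2.94444)=-0.15497, 0.01316×(-4.33073)=-0.05698, 0.01316×(-4.33073)=-0.05698, 0.25×(-1.38629)=-0.34657, 0.52632×(-0.64185)=-0.33782.
Sum = -1.30171, so H' = 1.302.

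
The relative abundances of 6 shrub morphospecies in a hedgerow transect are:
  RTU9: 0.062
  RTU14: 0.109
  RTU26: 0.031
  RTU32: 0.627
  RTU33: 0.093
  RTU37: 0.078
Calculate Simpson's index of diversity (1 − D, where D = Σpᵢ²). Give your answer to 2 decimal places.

D = 0.062² + 0.109² + 0.031² + 0.627² + 0.093² + 0.078² = 0.0038 + 0.0119 + 0.0010 + 0.3931 + 0.0086 + 0.0061 = 0.4245 (working shown to 4 dp, full precision carried).
So 1 − D = 0.5755, i.e. 0.58 to 2 decimal places.

0.58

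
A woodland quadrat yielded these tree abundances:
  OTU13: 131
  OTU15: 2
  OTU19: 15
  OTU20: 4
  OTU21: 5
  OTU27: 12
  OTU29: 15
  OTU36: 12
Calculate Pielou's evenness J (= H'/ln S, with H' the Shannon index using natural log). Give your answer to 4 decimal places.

Total N = 131+2+15+4+5+12+15+12 = 196, so the proportions are 0.668367, 0.010204, 0.076531, 0.020408, 0.02551, 0.061224, 0.076531, 0.061224 (working shown to 6 dp, full precision carried).
H' = −Σ pᵢ ln pᵢ = −((-0.269297) + (-0.046785) + (-0.196689) + (-0.079425) + (-0.093589) + (-0.171013) + (-0.196689) + (-0.171013)) = 1.224498.
With S = 8 species, ln S = 2.079442, so J = 1.224498/2.079442 = 0.588859, i.e. 0.5889 to 4 decimal places.

0.5889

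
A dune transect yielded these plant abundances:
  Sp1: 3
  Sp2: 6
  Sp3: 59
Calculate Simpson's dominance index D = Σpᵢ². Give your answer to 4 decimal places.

Total N = 3+6+59 = 68, so the proportions are 0.044118, 0.088235, 0.867647 (working shown to 6 dp, full precision carried).
D = 0.044118² + 0.088235² + 0.867647² = 0.001946 + 0.007785 + 0.752811 = 0.762543.
To 4 decimal places, D = 0.7625.

0.7625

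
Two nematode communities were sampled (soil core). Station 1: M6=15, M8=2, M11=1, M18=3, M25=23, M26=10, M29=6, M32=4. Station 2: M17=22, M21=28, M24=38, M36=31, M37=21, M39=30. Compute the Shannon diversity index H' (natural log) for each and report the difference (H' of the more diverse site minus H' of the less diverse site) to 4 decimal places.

0.0615

Station 1: N=64, proportions 0.234375, 0.03125, 0.015625, 0.046875, 0.359375, 0.15625, 0.09375, 0.0625, giving H' = 1.709808 (working shown to 6 dp, full precision carried).
Station 2: N=170, proportions 0.129412, 0.164706, 0.223529, 0.182353, 0.123529, 0.176471, giving H' = 1.771343.
Difference = |1.709808 − 1.771343| = 0.061535, i.e. 0.0615 to 4 decimal places.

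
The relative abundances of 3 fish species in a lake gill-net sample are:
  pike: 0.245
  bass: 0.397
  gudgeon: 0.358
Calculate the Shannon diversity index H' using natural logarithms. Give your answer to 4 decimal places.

1.0791

Each pᵢ ln pᵢ term (working shown to 6 dp, full precision carried): 0.245×(-1.406497)=-0.344592, 0.397×(-0.923819)=-0.366756, 0.358×(-1.027222)=-0.367746.
Sum = -1.079094, so H' = 1.0791.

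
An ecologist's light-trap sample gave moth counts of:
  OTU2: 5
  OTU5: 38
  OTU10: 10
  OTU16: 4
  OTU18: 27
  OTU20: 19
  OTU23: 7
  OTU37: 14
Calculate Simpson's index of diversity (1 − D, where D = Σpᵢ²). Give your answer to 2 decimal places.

Total N = 5+38+10+4+27+19+7+14 = 124, so the proportions are 0.0403, 0.3065, 0.0806, 0.0323, 0.2177, 0.1532, 0.0565, 0.1129 (working shown to 4 dp, full precision carried).
D = 0.0403² + 0.3065² + 0.0806² + 0.0323² + 0.2177² + 0.1532² + 0.0565² + 0.1129² = 0.0016 + 0.0939 + 0.0065 + 0.0010 + 0.0474 + 0.0235 + 0.0032 + 0.0127 = 0.1899.
So 1 − D = 0.8101, i.e. 0.81 to 2 decimal places.

0.81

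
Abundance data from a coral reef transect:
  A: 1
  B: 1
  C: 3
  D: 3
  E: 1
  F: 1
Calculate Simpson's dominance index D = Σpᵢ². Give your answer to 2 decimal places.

Total N = 1+1+3+3+1+1 = 10, so the proportions are 0.1, 0.1, 0.3, 0.3, 0.1, 0.1 (working shown to 4 dp, full precision carried).
D = 0.1² + 0.1² + 0.3² + 0.3² + 0.1² + 0.1² = 0.0100 + 0.0100 + 0.0900 + 0.0900 + 0.0100 + 0.0100 = 0.2200.
To 2 decimal places, D = 0.22.

0.22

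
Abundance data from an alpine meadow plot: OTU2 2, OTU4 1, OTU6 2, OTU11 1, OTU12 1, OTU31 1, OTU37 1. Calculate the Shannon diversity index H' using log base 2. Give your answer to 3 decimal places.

2.725

Total N = 2+1+2+1+1+1+1 = 9, so the proportions are 0.22222, 0.11111, 0.22222, 0.11111, 0.11111, 0.11111, 0.11111 (working shown to 5 dp, full precision carried).
Each pᵢ log₂ pᵢ term: 0.22222×(-2.16993)=-0.48221, 0.11111×(-3.16993)=-0.35221, 0.22222×(-2.16993)=-0.48221, 0.11111×(-3.16993)=-0.35221, 0.11111×(-3.16993)=-0.35221, 0.11111×(-3.16993)=-0.35221, 0.11111×(-3.16993)=-0.35221.
Sum = -2.72548, so H' = 2.725.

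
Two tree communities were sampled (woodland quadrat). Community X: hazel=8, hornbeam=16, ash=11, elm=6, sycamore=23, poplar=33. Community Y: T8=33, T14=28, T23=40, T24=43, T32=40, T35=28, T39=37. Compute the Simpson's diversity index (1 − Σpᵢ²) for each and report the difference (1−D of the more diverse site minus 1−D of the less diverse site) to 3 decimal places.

0.076

Community X: N=97, proportions 0.08247, 0.16495, 0.1134, 0.06186, 0.23711, 0.34021, giving 1−D = 0.77734 (working shown to 5 dp, full precision carried).
Community Y: N=249, proportions 0.13253, 0.11245, 0.16064, 0.17269, 0.16064, 0.11245, 0.14859, giving 1−D = 0.85363.
Difference = |0.77734 − 0.85363| = 0.07629, i.e. 0.076 to 3 decimal places.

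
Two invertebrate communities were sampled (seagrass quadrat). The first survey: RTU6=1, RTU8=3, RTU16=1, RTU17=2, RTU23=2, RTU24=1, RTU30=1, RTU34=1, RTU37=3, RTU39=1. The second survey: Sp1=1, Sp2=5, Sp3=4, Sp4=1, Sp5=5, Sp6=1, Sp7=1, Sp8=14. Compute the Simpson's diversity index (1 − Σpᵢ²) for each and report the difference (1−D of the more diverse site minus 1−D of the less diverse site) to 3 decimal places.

0.135

The first survey: N=16, proportions 0.0625, 0.1875, 0.0625, 0.125, 0.125, 0.0625, 0.0625, 0.0625, 0.1875, 0.0625, giving 1−D = 0.87500 (working shown to 5 dp, full precision carried).
The second survey: N=32, proportions 0.03125, 0.15625, 0.125, 0.03125, 0.15625, 0.03125, 0.03125, 0.4375, giving 1−D = 0.74023.
Difference = |0.87500 − 0.74023| = 0.13477, i.e. 0.135 to 3 decimal places.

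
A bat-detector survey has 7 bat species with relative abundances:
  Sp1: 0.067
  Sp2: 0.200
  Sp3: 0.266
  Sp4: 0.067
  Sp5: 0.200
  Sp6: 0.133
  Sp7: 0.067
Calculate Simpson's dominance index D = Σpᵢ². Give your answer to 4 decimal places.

0.1819

D = 0.067² + 0.2² + 0.266² + 0.067² + 0.2² + 0.133² + 0.067² = 0.004489 + 0.040000 + 0.070756 + 0.004489 + 0.040000 + 0.017689 + 0.004489 = 0.181912 (working shown to 6 dp, full precision carried).
To 4 decimal places, D = 0.1819.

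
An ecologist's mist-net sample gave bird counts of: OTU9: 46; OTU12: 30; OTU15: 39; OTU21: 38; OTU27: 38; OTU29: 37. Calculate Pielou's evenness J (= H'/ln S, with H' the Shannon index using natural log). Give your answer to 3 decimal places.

0.996

Total N = 46+30+39+38+38+37 = 228, so the proportions are 0.20175, 0.13158, 0.17105, 0.16667, 0.16667, 0.16228 (working shown to 5 dp, full precision carried).
H' = −Σ pᵢ ln pᵢ = −((-0.32295) + (-0.26686) + (-0.30204) + (-0.29863) + (-0.29863) + (-0.29510)) = 1.78420.
With S = 6 species, ln S = 1.79176, so J = 1.78420/1.79176 = 0.99578, i.e. 0.996 to 3 decimal places.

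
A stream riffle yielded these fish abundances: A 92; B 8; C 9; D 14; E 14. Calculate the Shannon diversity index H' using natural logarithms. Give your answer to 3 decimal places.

Total N = 92+8+9+14+14 = 137, so the proportions are 0.67153, 0.05839, 0.06569, 0.10219, 0.10219 (working shown to 5 dp, full precision carried).
Each pᵢ ln pᵢ term: 0.67153×(-0.39819)=-0.26740, 0.05839×(-2.84054)=-0.16587, 0.06569×(-2.72276)=-0.17887, 0.10219×(-2.28092)=-0.23309, 0.10219×(-2.28092)=-0.23309.
Sum = -1.07831, so H' = 1.078.

1.078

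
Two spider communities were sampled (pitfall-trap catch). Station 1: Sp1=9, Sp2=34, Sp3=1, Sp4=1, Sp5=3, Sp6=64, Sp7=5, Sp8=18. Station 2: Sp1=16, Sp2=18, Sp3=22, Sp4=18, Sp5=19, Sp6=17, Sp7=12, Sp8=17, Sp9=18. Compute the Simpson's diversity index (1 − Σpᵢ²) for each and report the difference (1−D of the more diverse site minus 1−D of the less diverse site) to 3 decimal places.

Station 1: N=135, proportions 0.06667, 0.25185, 0.00741, 0.00741, 0.02222, 0.47407, 0.03704, 0.13333, giving 1−D = 0.68763 (working shown to 5 dp, full precision carried).
Station 2: N=157, proportions 0.10191, 0.11465, 0.14013, 0.11465, 0.12102, 0.10828, 0.07643, 0.10828, 0.11465, giving 1−D = 0.88661.
Difference = |0.68763 − 0.88661| = 0.19898, i.e. 0.199 to 3 decimal places.

0.199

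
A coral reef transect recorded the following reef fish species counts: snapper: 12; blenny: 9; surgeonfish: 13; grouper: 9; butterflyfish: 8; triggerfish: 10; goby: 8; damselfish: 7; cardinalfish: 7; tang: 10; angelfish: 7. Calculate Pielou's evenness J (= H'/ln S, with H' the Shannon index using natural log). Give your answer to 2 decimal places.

0.99

Total N = 12+9+13+9+8+10+8+7+7+10+7 = 100, so the proportions are 0.12, 0.09, 0.13, 0.09, 0.08, 0.1, 0.08, 0.07, 0.07, 0.1, 0.07 (working shown to 4 dp, full precision carried).
H' = −Σ pᵢ ln pᵢ = −((-0.2544) + (-0.2167) + (-0.2652) + (-0.2167) + (-0.2021) + (-0.2303) + (-0.2021) + (-0.1861) + (-0.1861) + (-0.2303) + (-0.1861)) = 2.3762.
With S = 11 species, ln S = 2.3979, so J = 2.3762/2.3979 = 0.9909, i.e. 0.99 to 2 decimal places.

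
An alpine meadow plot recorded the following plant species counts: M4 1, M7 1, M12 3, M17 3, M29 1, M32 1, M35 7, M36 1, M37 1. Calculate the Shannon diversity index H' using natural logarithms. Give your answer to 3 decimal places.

1.881

Total N = 1+1+3+3+1+1+7+1+1 = 19, so the proportions are 0.05263, 0.05263, 0.15789, 0.15789, 0.05263, 0.05263, 0.36842, 0.05263, 0.05263 (working shown to 5 dp, full precision carried).
Each pᵢ ln pᵢ term: 0.05263×(-2.94444)=-0.15497, 0.05263×(-2.94444)=-0.15497, 0.15789×(-1.84583)=-0.29145, 0.15789×(-1.84583)=-0.29145, 0.05263×(-2.94444)=-0.15497, 0.05263×(-2.94444)=-0.15497, 0.36842×(-0.99853)=-0.36788, 0.05263×(-2.94444)=-0.15497, 0.05263×(-2.94444)=-0.15497.
Sum = -1.88059, so H' = 1.881.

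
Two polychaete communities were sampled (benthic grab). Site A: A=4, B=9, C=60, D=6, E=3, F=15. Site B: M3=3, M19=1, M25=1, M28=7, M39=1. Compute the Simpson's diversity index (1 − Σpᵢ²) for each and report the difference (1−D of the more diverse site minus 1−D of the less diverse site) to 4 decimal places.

Site A: N=97, proportions 0.041237, 0.092784, 0.618557, 0.061856, 0.030928, 0.154639, giving 1−D = 0.578382 (working shown to 6 dp, full precision carried).
Site B: N=13, proportions 0.230769, 0.076923, 0.076923, 0.538462, 0.076923, giving 1−D = 0.639053.
Difference = |0.578382 − 0.639053| = 0.060671, i.e. 0.0607 to 4 decimal places.

0.0607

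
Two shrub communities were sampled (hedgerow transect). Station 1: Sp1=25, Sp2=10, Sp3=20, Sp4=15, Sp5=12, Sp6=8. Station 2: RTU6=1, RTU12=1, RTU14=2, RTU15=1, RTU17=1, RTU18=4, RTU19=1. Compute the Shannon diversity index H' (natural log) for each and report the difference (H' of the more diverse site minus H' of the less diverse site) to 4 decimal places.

Station 1: N=90, proportions 0.2777778, 0.1111111, 0.2222222, 0.1666667, 0.1333333, 0.0888889, giving H' = 1.7166146 (working shown to 7 dp, full precision carried).
Station 2: N=11, proportions 0.0909091, 0.0909091, 0.1818182, 0.0909091, 0.0909091, 0.3636364, 0.0909091, giving H' = 1.7677615.
Difference = |1.7166146 − 1.7677615| = 0.0511469, i.e. 0.0511 to 4 decimal places.

0.0511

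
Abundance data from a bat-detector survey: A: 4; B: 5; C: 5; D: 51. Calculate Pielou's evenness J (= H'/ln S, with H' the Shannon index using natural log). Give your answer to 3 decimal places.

Total N = 4+5+5+51 = 65, so the proportions are 0.06154, 0.07692, 0.07692, 0.78462 (working shown to 5 dp, full precision carried).
H' = −Σ pᵢ ln pᵢ = −((-0.17157) + (-0.19730) + (-0.19730) + (-0.19032)) = 0.75650.
With S = 4 species, ln S = 1.38629, so J = 0.75650/1.38629 = 0.54570, i.e. 0.546 to 3 decimal places.

0.546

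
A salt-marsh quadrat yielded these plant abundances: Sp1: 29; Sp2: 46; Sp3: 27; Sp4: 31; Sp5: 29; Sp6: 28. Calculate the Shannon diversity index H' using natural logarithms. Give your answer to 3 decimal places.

Total N = 29+46+27+31+29+28 = 190, so the proportions are 0.15263, 0.24211, 0.14211, 0.16316, 0.15263, 0.14737 (working shown to 5 dp, full precision carried).
Each pᵢ ln pᵢ term: 0.15263×(-1.87973)=-0.28691, 0.24211×(-1.41838)=-0.34340, 0.14211×(-1.95119)=-0.27727, 0.16316×(-1.81304)=-0.29581, 0.15263×(-1.87973)=-0.28691, 0.14737×(-1.91482)=-0.28218.
Sum = -1.77248, so H' = 1.772.

1.772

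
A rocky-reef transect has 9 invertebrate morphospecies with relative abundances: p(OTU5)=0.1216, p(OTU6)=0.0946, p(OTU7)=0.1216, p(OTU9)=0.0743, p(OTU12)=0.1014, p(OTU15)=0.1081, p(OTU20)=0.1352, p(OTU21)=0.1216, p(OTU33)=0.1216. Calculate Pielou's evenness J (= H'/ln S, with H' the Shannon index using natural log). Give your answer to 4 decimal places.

0.9941

H' = −Σ pᵢ ln pᵢ = −((-0.256213) + (-0.223076) + (-0.256213) + (-0.193154) + (-0.232072) + (-0.240490) + (-0.270535) + (-0.256213) + (-0.256213)) = 2.184181 (working shown to 6 dp, full precision carried).
With S = 9 species, ln S = 2.197225, so J = 2.184181/2.197225 = 0.994064, i.e. 0.9941 to 4 decimal places.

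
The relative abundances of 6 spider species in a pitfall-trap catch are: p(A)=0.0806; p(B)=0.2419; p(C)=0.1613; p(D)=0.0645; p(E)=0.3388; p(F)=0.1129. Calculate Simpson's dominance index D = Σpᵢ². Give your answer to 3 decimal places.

0.223

D = 0.0806² + 0.2419² + 0.1613² + 0.0645² + 0.3388² + 0.1129² = 0.00650 + 0.05852 + 0.02602 + 0.00416 + 0.11479 + 0.01275 = 0.22272 (working shown to 5 dp, full precision carried).
To 3 decimal places, D = 0.223.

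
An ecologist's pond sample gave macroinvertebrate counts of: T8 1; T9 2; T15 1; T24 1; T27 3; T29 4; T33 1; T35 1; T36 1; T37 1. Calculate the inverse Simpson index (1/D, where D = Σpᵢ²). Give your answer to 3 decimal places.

Total N = 1+2+1+1+3+4+1+1+1+1 = 16, so the proportions are 0.0625, 0.125, 0.0625, 0.0625, 0.1875, 0.25, 0.0625, 0.0625, 0.0625, 0.0625 (working shown to 7 dp, full precision carried).
D = 0.0625² + 0.125² + 0.0625² + 0.0625² + 0.1875² + 0.25² + 0.0625² + 0.0625² + 0.0625² + 0.0625² = 0.0039062 + 0.0156250 + 0.0039062 + 0.0039062 + 0.0351562 + 0.0625000 + 0.0039062 + 0.0039062 + 0.0039062 + 0.0039062 = 0.1406250.
So 1/D = 7.11111, i.e. 7.111 to 3 decimal places.

7.111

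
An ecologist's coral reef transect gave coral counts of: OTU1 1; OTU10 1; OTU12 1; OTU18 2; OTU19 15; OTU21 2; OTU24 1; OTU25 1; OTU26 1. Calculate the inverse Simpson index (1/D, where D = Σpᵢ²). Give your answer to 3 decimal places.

2.615

Total N = 1+1+1+2+15+2+1+1+1 = 25, so the proportions are 0.04, 0.04, 0.04, 0.08, 0.6, 0.08, 0.04, 0.04, 0.04 (working shown to 6 dp, full precision carried).
D = 0.04² + 0.04² + 0.04² + 0.08² + 0.6² + 0.08² + 0.04² + 0.04² + 0.04² = 0.001600 + 0.001600 + 0.001600 + 0.006400 + 0.360000 + 0.006400 + 0.001600 + 0.001600 + 0.001600 = 0.382400.
So 1/D = 2.61506, i.e. 2.615 to 3 decimal places.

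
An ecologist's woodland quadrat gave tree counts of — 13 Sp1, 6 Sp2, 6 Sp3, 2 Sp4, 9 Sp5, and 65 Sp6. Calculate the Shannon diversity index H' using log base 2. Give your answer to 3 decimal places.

1.697

Total N = 13+6+6+2+9+65 = 101, so the proportions are 0.12871, 0.05941, 0.05941, 0.0198, 0.08911, 0.64356 (working shown to 5 dp, full precision carried).
Each pᵢ log₂ pᵢ term: 0.12871×(-2.95777)=-0.38070, 0.05941×(-4.07325)=-0.24198, 0.05941×(-4.07325)=-0.24198, 0.0198×(-5.65821)=-0.11204, 0.08911×(-3.48829)=-0.31084, 0.64356×(-0.63584)=-0.40921.
Sum = -1.69674, so H' = 1.697.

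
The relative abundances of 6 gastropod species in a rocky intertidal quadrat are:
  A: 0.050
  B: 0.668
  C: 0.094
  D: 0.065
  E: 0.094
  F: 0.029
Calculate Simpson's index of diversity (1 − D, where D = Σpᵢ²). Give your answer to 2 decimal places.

0.53

D = 0.05² + 0.668² + 0.094² + 0.065² + 0.094² + 0.029² = 0.0025 + 0.4462 + 0.0088 + 0.0042 + 0.0088 + 0.0008 = 0.4715 (working shown to 4 dp, full precision carried).
So 1 − D = 0.5285, i.e. 0.53 to 2 decimal places.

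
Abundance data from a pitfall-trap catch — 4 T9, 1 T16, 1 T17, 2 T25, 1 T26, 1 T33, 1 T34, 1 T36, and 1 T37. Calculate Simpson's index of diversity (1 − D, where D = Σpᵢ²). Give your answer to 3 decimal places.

Total N = 4+1+1+2+1+1+1+1+1 = 13, so the proportions are 0.30769, 0.07692, 0.07692, 0.15385, 0.07692, 0.07692, 0.07692, 0.07692, 0.07692 (working shown to 5 dp, full precision carried).
D = 0.30769² + 0.07692² + 0.07692² + 0.15385² + 0.07692² + 0.07692² + 0.07692² + 0.07692² + 0.07692² = 0.09467 + 0.00592 + 0.00592 + 0.02367 + 0.00592 + 0.00592 + 0.00592 + 0.00592 + 0.00592 = 0.15976.
So 1 − D = 0.84024, i.e. 0.840 to 3 decimal places.

0.840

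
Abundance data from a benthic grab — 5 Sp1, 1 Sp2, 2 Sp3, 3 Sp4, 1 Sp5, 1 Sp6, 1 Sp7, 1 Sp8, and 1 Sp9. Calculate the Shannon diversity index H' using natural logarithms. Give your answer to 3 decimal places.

1.977

Total N = 5+1+2+3+1+1+1+1+1 = 16, so the proportions are 0.3125, 0.0625, 0.125, 0.1875, 0.0625, 0.0625, 0.0625, 0.0625, 0.0625 (working shown to 5 dp, full precision carried).
Each pᵢ ln pᵢ term: 0.3125×(-1.16315)=-0.36348, 0.0625×(-2.77259)=-0.17329, 0.125×(-2.07944)=-0.25993, 0.1875×(-1.67398)=-0.31387, 0.0625×(-2.77259)=-0.17329, 0.0625×(-2.77259)=-0.17329, 0.0625×(-2.77259)=-0.17329, 0.0625×(-2.77259)=-0.17329, 0.0625×(-2.77259)=-0.17329.
Sum = -1.97701, so H' = 1.977.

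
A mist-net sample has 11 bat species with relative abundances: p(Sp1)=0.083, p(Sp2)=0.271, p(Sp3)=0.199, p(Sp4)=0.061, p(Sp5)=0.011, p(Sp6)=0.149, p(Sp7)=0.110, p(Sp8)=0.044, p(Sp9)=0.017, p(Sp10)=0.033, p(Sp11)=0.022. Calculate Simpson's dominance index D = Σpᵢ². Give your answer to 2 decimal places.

D = 0.083² + 0.271² + 0.199² + 0.061² + 0.011² + 0.149² + 0.11² + 0.044² + 0.017² + 0.033² + 0.022² = 0.0069 + 0.0734 + 0.0396 + 0.0037 + 0.0001 + 0.0222 + 0.0121 + 0.0019 + 0.0003 + 0.0011 + 0.0005 = 0.1619 (working shown to 4 dp, full precision carried).
To 2 decimal places, D = 0.16.

0.16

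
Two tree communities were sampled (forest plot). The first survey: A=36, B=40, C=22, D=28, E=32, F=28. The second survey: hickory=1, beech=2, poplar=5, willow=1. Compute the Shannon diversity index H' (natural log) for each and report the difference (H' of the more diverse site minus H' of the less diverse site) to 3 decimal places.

The first survey: N=186, proportions 0.19355, 0.21505, 0.11828, 0.15054, 0.17204, 0.15054, giving H' = 1.77375 (working shown to 5 dp, full precision carried).
The second survey: N=9, proportions 0.11111, 0.22222, 0.55556, 0.11111, giving H' = 1.14906.
Difference = |1.77375 − 1.14906| = 0.62469, i.e. 0.625 to 3 decimal places.

0.625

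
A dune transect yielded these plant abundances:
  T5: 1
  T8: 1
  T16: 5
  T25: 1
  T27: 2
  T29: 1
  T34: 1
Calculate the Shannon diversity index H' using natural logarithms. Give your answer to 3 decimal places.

1.699

Total N = 1+1+5+1+2+1+1 = 12, so the proportions are 0.08333, 0.08333, 0.41667, 0.08333, 0.16667, 0.08333, 0.08333 (working shown to 5 dp, full precision carried).
Each pᵢ ln pᵢ term: 0.08333×(-2.48491)=-0.20708, 0.08333×(-2.48491)=-0.20708, 0.41667×(-0.87547)=-0.36478, 0.08333×(-2.48491)=-0.20708, 0.16667×(-1.79176)=-0.29863, 0.08333×(-2.48491)=-0.20708, 0.08333×(-2.48491)=-0.20708.
Sum = -1.69878, so H' = 1.699.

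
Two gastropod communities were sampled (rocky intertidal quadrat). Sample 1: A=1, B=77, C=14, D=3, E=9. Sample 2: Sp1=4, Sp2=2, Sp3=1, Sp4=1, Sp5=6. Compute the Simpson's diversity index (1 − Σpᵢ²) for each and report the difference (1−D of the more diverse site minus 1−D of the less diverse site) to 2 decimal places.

0.28

Sample 1: N=104, proportions 0.0096, 0.7404, 0.1346, 0.0288, 0.0865, giving 1−D = 0.4253 (working shown to 4 dp, full precision carried).
Sample 2: N=14, proportions 0.2857, 0.1429, 0.0714, 0.0714, 0.4286, giving 1−D = 0.7041.
Difference = |0.4253 − 0.7041| = 0.2788, i.e. 0.28 to 2 decimal places.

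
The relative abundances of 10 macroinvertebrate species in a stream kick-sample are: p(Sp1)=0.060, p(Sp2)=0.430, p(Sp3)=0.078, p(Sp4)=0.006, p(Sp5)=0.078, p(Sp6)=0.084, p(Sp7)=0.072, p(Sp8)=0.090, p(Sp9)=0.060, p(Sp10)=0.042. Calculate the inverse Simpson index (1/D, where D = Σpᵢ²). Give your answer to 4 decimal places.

D = 0.06² + 0.43² + 0.078² + 0.006² + 0.078² + 0.084² + 0.072² + 0.09² + 0.06² + 0.042² = 0.00360000 + 0.18490000 + 0.00608400 + 0.00003600 + 0.00608400 + 0.00705600 + 0.00518400 + 0.00810000 + 0.00360000 + 0.00176400 = 0.22640800 (working shown to 8 dp, full precision carried).
So 1/D = 4.416805, i.e. 4.4168 to 4 decimal places.

4.4168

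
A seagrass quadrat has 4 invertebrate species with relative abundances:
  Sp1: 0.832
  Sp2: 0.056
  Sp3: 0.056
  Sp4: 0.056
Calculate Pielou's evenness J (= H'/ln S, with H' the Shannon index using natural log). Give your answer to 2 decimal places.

H' = −Σ pᵢ ln pᵢ = −((-0.1530) + (-0.1614) + (-0.1614) + (-0.1614)) = 0.6373 (working shown to 4 dp, full precision carried).
With S = 4 species, ln S = 1.3863, so J = 0.6373/1.3863 = 0.4597, i.e. 0.46 to 2 decimal places.

0.46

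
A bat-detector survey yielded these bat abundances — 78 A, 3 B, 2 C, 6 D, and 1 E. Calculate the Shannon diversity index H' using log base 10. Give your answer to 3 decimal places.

0.240

Total N = 78+3+2+6+1 = 90, so the proportions are 0.86667, 0.03333, 0.02222, 0.06667, 0.01111 (working shown to 5 dp, full precision carried).
Each pᵢ log₁₀ pᵢ term: 0.86667×(-0.06215)=-0.05386, 0.03333×(-1.47712)=-0.04924, 0.02222×(-1.65321)=-0.03674, 0.06667×(-1.17609)=-0.07841, 0.01111×(-1.95424)=-0.02171.
Sum = -0.23996, so H' = 0.240.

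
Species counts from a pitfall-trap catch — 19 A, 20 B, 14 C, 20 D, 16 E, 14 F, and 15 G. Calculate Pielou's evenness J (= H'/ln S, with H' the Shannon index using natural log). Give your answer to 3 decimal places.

Total N = 19+20+14+20+16+14+15 = 118, so the proportions are 0.16102, 0.16949, 0.11864, 0.16949, 0.13559, 0.11864, 0.12712 (working shown to 5 dp, full precision carried).
H' = −Σ pᵢ ln pᵢ = −((-0.29406) + (-0.30084) + (-0.25290) + (-0.30084) + (-0.27093) + (-0.25290) + (-0.26220)) = 1.93467.
With S = 7 species, ln S = 1.94591, so J = 1.93467/1.94591 = 0.99423, i.e. 0.994 to 3 decimal places.

0.994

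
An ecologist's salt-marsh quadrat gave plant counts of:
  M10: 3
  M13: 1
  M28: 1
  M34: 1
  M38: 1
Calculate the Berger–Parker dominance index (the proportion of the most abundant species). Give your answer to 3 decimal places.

0.429

Total N = 3+1+1+1+1 = 7, so the proportions are 0.42857, 0.14286, 0.14286, 0.14286, 0.14286 (working shown to 5 dp, full precision carried).
The largest proportion is 0.42857, i.e. d = 0.429 to 3 decimal places.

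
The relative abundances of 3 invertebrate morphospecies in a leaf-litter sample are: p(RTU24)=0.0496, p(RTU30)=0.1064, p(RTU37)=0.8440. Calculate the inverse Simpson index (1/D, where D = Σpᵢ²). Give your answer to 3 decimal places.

1.377

D = 0.0496² + 0.1064² + 0.844² = 0.002460 + 0.011321 + 0.712336 = 0.726117 (working shown to 6 dp, full precision carried).
So 1/D = 1.37719, i.e. 1.377 to 3 decimal places.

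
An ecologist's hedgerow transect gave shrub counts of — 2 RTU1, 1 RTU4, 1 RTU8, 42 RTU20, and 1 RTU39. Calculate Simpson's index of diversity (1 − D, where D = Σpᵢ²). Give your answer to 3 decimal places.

0.198

Total N = 2+1+1+42+1 = 47, so the proportions are 0.04255, 0.02128, 0.02128, 0.89362, 0.02128 (working shown to 5 dp, full precision carried).
D = 0.04255² + 0.02128² + 0.02128² + 0.89362² + 0.02128² = 0.00181 + 0.00045 + 0.00045 + 0.79855 + 0.00045 = 0.80172.
So 1 − D = 0.19828, i.e. 0.198 to 3 decimal places.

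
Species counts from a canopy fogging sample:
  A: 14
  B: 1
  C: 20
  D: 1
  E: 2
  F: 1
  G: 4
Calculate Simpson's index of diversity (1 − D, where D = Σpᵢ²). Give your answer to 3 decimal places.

Total N = 14+1+20+1+2+1+4 = 43, so the proportions are 0.32558, 0.02326, 0.46512, 0.02326, 0.04651, 0.02326, 0.09302 (working shown to 5 dp, full precision carried).
D = 0.32558² + 0.02326² + 0.46512² + 0.02326² + 0.04651² + 0.02326² + 0.09302² = 0.10600 + 0.00054 + 0.21633 + 0.00054 + 0.00216 + 0.00054 + 0.00865 = 0.33478.
So 1 − D = 0.66522, i.e. 0.665 to 3 decimal places.

0.665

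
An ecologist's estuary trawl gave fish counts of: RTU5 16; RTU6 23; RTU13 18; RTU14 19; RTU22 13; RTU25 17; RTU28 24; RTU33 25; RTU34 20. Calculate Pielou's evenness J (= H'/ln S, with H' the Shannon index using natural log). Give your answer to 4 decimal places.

Total N = 16+23+18+19+13+17+24+25+20 = 175, so the proportions are 0.091429, 0.131429, 0.102857, 0.108571, 0.074286, 0.097143, 0.137143, 0.142857, 0.114286 (working shown to 6 dp, full precision carried).
H' = −Σ pᵢ ln pᵢ = −((-0.218715) + (-0.266707) + (-0.233940) + (-0.241066) + (-0.193131) + (-0.226496) + (-0.272466) + (-0.277987) + (-0.247892)) = 2.178400.
With S = 9 species, ln S = 2.197225, so J = 2.178400/2.197225 = 0.991432, i.e. 0.9914 to 4 decimal places.

0.9914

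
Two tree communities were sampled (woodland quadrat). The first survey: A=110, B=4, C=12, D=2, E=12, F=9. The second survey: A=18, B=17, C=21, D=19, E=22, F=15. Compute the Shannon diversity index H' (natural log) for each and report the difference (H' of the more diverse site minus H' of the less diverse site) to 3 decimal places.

The first survey: N=149, proportions 0.73826, 0.02685, 0.08054, 0.01342, 0.08054, 0.0604, giving H' = 0.95430 (working shown to 5 dp, full precision carried).
The second survey: N=112, proportions 0.16071, 0.15179, 0.1875, 0.16964, 0.19643, 0.13393, giving H' = 1.78373.
Difference = |0.95430 − 1.78373| = 0.82943, i.e. 0.829 to 3 decimal places.

0.829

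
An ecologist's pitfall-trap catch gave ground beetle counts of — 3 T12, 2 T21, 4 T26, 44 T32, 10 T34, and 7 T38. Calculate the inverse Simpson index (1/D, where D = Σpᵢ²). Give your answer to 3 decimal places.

2.318

Total N = 3+2+4+44+10+7 = 70, so the proportions are 0.042857, 0.028571, 0.057143, 0.628571, 0.142857, 0.1 (working shown to 6 dp, full precision carried).
D = 0.042857² + 0.028571² + 0.057143² + 0.628571² + 0.142857² + 0.1² = 0.001837 + 0.000816 + 0.003265 + 0.395102 + 0.020408 + 0.010000 = 0.431429.
So 1/D = 2.31788, i.e. 2.318 to 3 decimal places.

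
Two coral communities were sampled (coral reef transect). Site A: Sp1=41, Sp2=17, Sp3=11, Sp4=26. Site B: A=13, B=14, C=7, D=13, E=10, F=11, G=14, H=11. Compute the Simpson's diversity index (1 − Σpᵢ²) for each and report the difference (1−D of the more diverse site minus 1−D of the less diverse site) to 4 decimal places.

Site A: N=95, proportions 0.4315789, 0.1789474, 0.1157895, 0.2736842, giving 1−D = 0.6934072 (working shown to 7 dp, full precision carried).
Site B: N=93, proportions 0.1397849, 0.1505376, 0.0752688, 0.1397849, 0.1075269, 0.1182796, 0.1505376, 0.1182796, giving 1−D = 0.8703896.
Difference = |0.6934072 − 0.8703896| = 0.1769824, i.e. 0.1770 to 4 decimal places.

0.1770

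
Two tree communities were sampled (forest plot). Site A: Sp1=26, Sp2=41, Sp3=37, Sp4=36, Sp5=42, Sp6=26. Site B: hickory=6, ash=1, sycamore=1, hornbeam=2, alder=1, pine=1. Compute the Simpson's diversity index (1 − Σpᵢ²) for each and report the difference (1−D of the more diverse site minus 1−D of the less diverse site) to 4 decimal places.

0.1331

Site A: N=208, proportions 0.125, 0.197115, 0.177885, 0.173077, 0.201923, 0.125, giving 1−D = 0.827524 (working shown to 6 dp, full precision carried).
Site B: N=12, proportions 0.5, 0.083333, 0.083333, 0.166667, 0.083333, 0.083333, giving 1−D = 0.694444.
Difference = |0.827524 − 0.694444| = 0.133080, i.e. 0.1331 to 4 decimal places.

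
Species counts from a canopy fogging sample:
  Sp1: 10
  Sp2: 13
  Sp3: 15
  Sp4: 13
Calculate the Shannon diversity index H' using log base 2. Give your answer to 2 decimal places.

1.99

Total N = 10+13+15+13 = 51, so the proportions are 0.1961, 0.2549, 0.2941, 0.2549 (working shown to 4 dp, full precision carried).
Each pᵢ log₂ pᵢ term: 0.1961×(-2.3505)=-0.4609, 0.2549×(-1.9720)=-0.5027, 0.2941×(-1.7655)=-0.5193, 0.2549×(-1.9720)=-0.5027.
Sum = -1.9855, so H' = 1.99.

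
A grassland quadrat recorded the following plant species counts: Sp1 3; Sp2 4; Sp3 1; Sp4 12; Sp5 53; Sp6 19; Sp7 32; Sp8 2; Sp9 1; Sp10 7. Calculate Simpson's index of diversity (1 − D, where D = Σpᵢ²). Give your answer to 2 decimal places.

Total N = 3+4+1+12+53+19+32+2+1+7 = 134, so the proportions are 0.0224, 0.0299, 0.0075, 0.0896, 0.3955, 0.1418, 0.2388, 0.0149, 0.0075, 0.0522 (working shown to 4 dp, full precision carried).
D = 0.0224² + 0.0299² + 0.0075² + 0.0896² + 0.3955² + 0.1418² + 0.2388² + 0.0149² + 0.0075² + 0.0522² = 0.0005 + 0.0009 + 0.0001 + 0.0080 + 0.1564 + 0.0201 + 0.0570 + 0.0002 + 0.0001 + 0.0027 = 0.2460.
So 1 − D = 0.7540, i.e. 0.75 to 2 decimal places.

0.75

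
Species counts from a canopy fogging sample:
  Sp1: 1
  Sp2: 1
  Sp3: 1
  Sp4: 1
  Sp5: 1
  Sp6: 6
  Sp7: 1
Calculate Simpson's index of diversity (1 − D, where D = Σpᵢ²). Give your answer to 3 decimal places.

Total N = 1+1+1+1+1+6+1 = 12, so the proportions are 0.08333, 0.08333, 0.08333, 0.08333, 0.08333, 0.5, 0.08333 (working shown to 5 dp, full precision carried).
D = 0.08333² + 0.08333² + 0.08333² + 0.08333² + 0.08333² + 0.5² + 0.08333² = 0.00694 + 0.00694 + 0.00694 + 0.00694 + 0.00694 + 0.25000 + 0.00694 = 0.29167.
So 1 − D = 0.70833, i.e. 0.708 to 3 decimal places.

0.708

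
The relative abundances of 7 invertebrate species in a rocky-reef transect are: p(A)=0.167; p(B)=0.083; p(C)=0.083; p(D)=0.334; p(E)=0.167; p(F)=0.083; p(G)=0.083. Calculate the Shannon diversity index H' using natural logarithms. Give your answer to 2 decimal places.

Each pᵢ ln pᵢ term (working shown to 4 dp, full precision carried): 0.167×(-1.7898)=-0.2989, 0.083×(-2.4889)=-0.2066, 0.083×(-2.4889)=-0.2066, 0.334×(-1.0966)=-0.3663, 0.167×(-1.7898)=-0.2989, 0.083×(-2.4889)=-0.2066, 0.083×(-2.4889)=-0.2066.
Sum = -1.7904, so H' = 1.79.

1.79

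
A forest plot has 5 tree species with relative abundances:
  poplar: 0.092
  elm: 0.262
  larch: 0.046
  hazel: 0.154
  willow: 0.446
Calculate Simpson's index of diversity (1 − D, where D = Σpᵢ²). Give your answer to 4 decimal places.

0.6981

D = 0.092² + 0.262² + 0.046² + 0.154² + 0.446² = 0.008464 + 0.068644 + 0.002116 + 0.023716 + 0.198916 = 0.301856 (working shown to 6 dp, full precision carried).
So 1 − D = 0.698144, i.e. 0.6981 to 4 decimal places.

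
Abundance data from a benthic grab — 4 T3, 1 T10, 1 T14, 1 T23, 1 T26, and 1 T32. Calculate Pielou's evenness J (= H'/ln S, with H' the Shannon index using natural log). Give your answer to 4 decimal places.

0.8824

Total N = 4+1+1+1+1+1 = 9, so the proportions are 0.444444, 0.111111, 0.111111, 0.111111, 0.111111, 0.111111 (working shown to 6 dp, full precision carried).
H' = −Σ pᵢ ln pᵢ = −((-0.360413) + (-0.244136) + (-0.244136) + (-0.244136) + (-0.244136) + (-0.244136)) = 1.581094.
With S = 6 species, ln S = 1.791759, so J = 1.581094/1.791759 = 0.882425, i.e. 0.8824 to 4 decimal places.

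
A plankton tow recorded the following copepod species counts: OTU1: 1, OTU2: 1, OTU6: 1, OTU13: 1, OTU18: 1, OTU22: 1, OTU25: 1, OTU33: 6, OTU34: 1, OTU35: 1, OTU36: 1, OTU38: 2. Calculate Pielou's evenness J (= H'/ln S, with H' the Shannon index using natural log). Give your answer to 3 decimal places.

0.892

Total N = 1+1+1+1+1+1+1+6+1+1+1+2 = 18, so the proportions are 0.05556, 0.05556, 0.05556, 0.05556, 0.05556, 0.05556, 0.05556, 0.33333, 0.05556, 0.05556, 0.05556, 0.11111 (working shown to 5 dp, full precision carried).
H' = −Σ pᵢ ln pᵢ = −((-0.16058) + (-0.16058) + (-0.16058) + (-0.16058) + (-0.16058) + (-0.16058) + (-0.16058) + (-0.36620) + (-0.16058) + (-0.16058) + (-0.16058) + (-0.24414)) = 2.21610.
With S = 12 species, ln S = 2.48491, so J = 2.21610/2.48491 = 0.89183, i.e. 0.892 to 3 decimal places.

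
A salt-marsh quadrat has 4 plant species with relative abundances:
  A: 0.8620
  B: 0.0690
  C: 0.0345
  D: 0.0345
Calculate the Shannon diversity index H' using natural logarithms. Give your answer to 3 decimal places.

0.545

Each pᵢ ln pᵢ term (working shown to 5 dp, full precision carried): 0.862×(-0.14850)=-0.12801, 0.069×(-2.67365)=-0.18448, 0.0345×(-3.36680)=-0.11615, 0.0345×(-3.36680)=-0.11615.
Sum = -0.54480, so H' = 0.545.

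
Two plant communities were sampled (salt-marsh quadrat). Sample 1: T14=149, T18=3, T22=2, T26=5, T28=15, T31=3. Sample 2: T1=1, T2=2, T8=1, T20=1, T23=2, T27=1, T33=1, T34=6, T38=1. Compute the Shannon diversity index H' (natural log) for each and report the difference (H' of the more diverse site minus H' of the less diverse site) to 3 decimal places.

Sample 1: N=177, proportions 0.84181, 0.01695, 0.0113, 0.02825, 0.08475, 0.01695, giving H' = 0.64375 (working shown to 5 dp, full precision carried).
Sample 2: N=16, proportions 0.0625, 0.125, 0.0625, 0.0625, 0.125, 0.0625, 0.0625, 0.375, 0.0625, giving H' = 1.92739.
Difference = |0.64375 − 1.92739| = 1.28364, i.e. 1.284 to 3 decimal places.

1.284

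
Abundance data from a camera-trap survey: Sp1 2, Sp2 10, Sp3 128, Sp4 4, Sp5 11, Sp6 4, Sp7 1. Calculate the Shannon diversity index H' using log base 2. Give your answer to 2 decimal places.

1.16

Total N = 2+10+128+4+11+4+1 = 160, so the proportions are 0.0125, 0.0625, 0.8, 0.025, 0.0688, 0.025, 0.0063 (working shown to 4 dp, full precision carried).
Each pᵢ log₂ pᵢ term: 0.0125×(-6.3219)=-0.0790, 0.0625×(-4.0000)=-0.2500, 0.8×(-0.3219)=-0.2575, 0.025×(-5.3219)=-0.1330, 0.0688×(-3.8625)=-0.2655, 0.025×(-5.3219)=-0.1330, 0.0063×(-7.3219)=-0.0458.
Sum = -1.1640, so H' = 1.16.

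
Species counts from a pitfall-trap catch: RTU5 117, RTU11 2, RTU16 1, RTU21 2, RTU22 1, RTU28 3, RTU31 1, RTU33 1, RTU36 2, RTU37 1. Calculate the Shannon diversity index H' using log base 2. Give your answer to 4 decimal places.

0.8152

Total N = 117+2+1+2+1+3+1+1+2+1 = 131, so the proportions are 0.89313, 0.015267, 0.007634, 0.015267, 0.007634, 0.022901, 0.007634, 0.007634, 0.015267, 0.007634 (working shown to 6 dp, full precision carried).
Each pᵢ log₂ pᵢ term: 0.89313×(-0.163058)=-0.145632, 0.015267×(-6.033423)=-0.092113, 0.007634×(-7.033423)=-0.053690, 0.015267×(-6.033423)=-0.092113, 0.007634×(-7.033423)=-0.053690, 0.022901×(-5.448461)=-0.124774, 0.007634×(-7.033423)=-0.053690, 0.007634×(-7.033423)=-0.053690, 0.015267×(-6.033423)=-0.092113, 0.007634×(-7.033423)=-0.053690.
Sum = -0.815197, so H' = 0.8152.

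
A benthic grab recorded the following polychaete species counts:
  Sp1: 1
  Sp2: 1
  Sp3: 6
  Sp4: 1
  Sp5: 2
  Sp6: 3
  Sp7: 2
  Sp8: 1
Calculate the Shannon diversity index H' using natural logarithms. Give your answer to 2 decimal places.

1.84

Total N = 1+1+6+1+2+3+2+1 = 17, so the proportions are 0.0588, 0.0588, 0.3529, 0.0588, 0.1176, 0.1765, 0.1176, 0.0588 (working shown to 4 dp, full precision carried).
Each pᵢ ln pᵢ term: 0.0588×(-2.8332)=-0.1667, 0.0588×(-2.8332)=-0.1667, 0.3529×(-1.0415)=-0.3676, 0.0588×(-2.8332)=-0.1667, 0.1176×(-2.1401)=-0.2518, 0.1765×(-1.7346)=-0.3061, 0.1176×(-2.1401)=-0.2518, 0.0588×(-2.8332)=-0.1667.
Sum = -1.8439, so H' = 1.84.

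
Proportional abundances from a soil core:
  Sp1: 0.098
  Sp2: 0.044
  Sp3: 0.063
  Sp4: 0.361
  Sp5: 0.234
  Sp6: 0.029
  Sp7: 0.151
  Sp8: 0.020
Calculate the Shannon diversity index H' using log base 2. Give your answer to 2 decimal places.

Each pᵢ log₂ pᵢ term (working shown to 4 dp, full precision carried): 0.098×(-3.3511)=-0.3284, 0.044×(-4.5064)=-0.1983, 0.063×(-3.9885)=-0.2513, 0.361×(-1.4699)=-0.5306, 0.234×(-2.0954)=-0.4903, 0.029×(-5.1078)=-0.1481, 0.151×(-2.7274)=-0.4118, 0.02×(-5.6439)=-0.1129.
Sum = -2.4718, so H' = 2.47.

2.47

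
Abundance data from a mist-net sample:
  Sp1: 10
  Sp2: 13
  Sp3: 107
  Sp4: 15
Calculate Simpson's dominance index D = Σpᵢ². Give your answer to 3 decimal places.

0.568

Total N = 10+13+107+15 = 145, so the proportions are 0.06897, 0.08966, 0.73793, 0.10345 (working shown to 5 dp, full precision carried).
D = 0.06897² + 0.08966² + 0.73793² + 0.10345² = 0.00476 + 0.00804 + 0.54454 + 0.01070 = 0.56804.
To 3 decimal places, D = 0.568.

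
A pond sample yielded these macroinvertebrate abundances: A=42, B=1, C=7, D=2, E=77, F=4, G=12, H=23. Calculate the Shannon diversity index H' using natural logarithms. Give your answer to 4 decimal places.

1.4695

Total N = 42+1+7+2+77+4+12+23 = 168, so the proportions are 0.25, 0.005952, 0.041667, 0.011905, 0.458333, 0.02381, 0.071429, 0.136905 (working shown to 6 dp, full precision carried).
Each pᵢ ln pᵢ term: 0.25×(-1.386294)=-0.346574, 0.005952×(-5.123964)=-0.030500, 0.041667×(-3.178054)=-0.132419, 0.011905×(-4.430817)=-0.052748, 0.458333×(-0.780159)=-0.357573, 0.02381×(-3.737670)=-0.088992, 0.071429×(-2.639057)=-0.188504, 0.136905×(-1.988470)=-0.272231.
Sum = -1.469540, so H' = 1.4695.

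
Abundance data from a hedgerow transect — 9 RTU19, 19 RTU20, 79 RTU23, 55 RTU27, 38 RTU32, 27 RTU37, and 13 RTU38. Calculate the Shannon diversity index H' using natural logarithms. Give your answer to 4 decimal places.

1.7229

Total N = 9+19+79+55+38+27+13 = 240, so the proportions are 0.0375, 0.079167, 0.329167, 0.229167, 0.158333, 0.1125, 0.054167 (working shown to 6 dp, full precision carried).
Each pᵢ ln pᵢ term: 0.0375×(-3.283414)=-0.123128, 0.079167×(-2.536200)=-0.200782, 0.329167×(-1.111191)=-0.365767, 0.229167×(-1.473306)=-0.337633, 0.158333×(-1.843053)=-0.291817, 0.1125×(-2.184802)=-0.245790, 0.054167×(-2.915690)=-0.157933.
Sum = -1.722850, so H' = 1.7229.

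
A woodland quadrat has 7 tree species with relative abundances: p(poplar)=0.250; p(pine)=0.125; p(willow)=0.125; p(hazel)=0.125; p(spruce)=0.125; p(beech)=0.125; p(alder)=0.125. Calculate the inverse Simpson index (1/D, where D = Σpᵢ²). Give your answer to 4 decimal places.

6.4000

D = 0.25² + 0.125² + 0.125² + 0.125² + 0.125² + 0.125² + 0.125² = 0.06250000 + 0.01562500 + 0.01562500 + 0.01562500 + 0.01562500 + 0.01562500 + 0.01562500 = 0.15625000 (working shown to 8 dp, full precision carried).
So 1/D = 6.400000, i.e. 6.4000 to 4 decimal places.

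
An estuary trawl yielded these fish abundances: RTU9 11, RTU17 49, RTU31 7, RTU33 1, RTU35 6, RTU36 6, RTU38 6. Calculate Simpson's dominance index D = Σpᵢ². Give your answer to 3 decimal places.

Total N = 11+49+7+1+6+6+6 = 86, so the proportions are 0.12791, 0.56977, 0.0814, 0.01163, 0.06977, 0.06977, 0.06977 (working shown to 5 dp, full precision carried).
D = 0.12791² + 0.56977² + 0.0814² + 0.01163² + 0.06977² + 0.06977² + 0.06977² = 0.01636 + 0.32463 + 0.00663 + 0.00014 + 0.00487 + 0.00487 + 0.00487 = 0.36236.
To 3 decimal places, D = 0.362.

0.362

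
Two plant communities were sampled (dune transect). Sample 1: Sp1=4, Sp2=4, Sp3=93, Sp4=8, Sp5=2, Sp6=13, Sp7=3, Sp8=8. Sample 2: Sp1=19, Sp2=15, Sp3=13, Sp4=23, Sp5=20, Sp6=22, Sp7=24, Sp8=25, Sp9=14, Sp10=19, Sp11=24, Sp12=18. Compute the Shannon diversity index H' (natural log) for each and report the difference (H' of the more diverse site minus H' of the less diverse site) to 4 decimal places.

Sample 1: N=135, proportions 0.02963, 0.02963, 0.688889, 0.059259, 0.014815, 0.096296, 0.022222, 0.059259, giving H' = 1.172537 (working shown to 6 dp, full precision carried).
Sample 2: N=236, proportions 0.080508, 0.063559, 0.055085, 0.097458, 0.084746, 0.09322, 0.101695, 0.105932, 0.059322, 0.080508, 0.101695, 0.076271, giving H' = 2.464342.
Difference = |1.172537 − 2.464342| = 1.291805, i.e. 1.2918 to 4 decimal places.

1.2918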